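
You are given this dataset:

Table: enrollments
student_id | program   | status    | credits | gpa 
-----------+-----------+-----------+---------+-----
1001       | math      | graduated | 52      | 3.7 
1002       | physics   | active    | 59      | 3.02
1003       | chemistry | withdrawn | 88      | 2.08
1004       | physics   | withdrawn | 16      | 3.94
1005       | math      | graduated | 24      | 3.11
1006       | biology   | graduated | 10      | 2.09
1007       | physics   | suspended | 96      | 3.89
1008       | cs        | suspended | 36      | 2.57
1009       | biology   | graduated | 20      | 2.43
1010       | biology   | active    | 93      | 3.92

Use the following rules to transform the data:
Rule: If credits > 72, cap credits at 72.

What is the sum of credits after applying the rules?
433

Step 1: 3 records have credits > 72
Step 2: These records originally summed to 277
Step 3: After capping: 3 × 72 = 216
Step 4: Unaffected records sum: 217
Step 5: Final sum = 216 + 217 = 433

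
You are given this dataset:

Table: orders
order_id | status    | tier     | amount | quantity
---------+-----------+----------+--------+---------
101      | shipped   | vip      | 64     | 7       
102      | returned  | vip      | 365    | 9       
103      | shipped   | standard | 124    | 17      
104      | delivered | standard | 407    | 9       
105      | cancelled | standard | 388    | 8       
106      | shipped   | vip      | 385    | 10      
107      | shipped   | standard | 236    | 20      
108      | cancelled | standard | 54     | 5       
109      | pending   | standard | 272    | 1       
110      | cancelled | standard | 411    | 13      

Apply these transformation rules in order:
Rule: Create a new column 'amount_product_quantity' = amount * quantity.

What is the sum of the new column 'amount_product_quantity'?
27063

Step 1: For each record, compute amount * quantity
Example calculations:
  64 * 7 = 448
  365 * 9 = 3285
  124 * 17 = 2108
  ...
Step 2: Sum all derived values
Step 3: Total = 27063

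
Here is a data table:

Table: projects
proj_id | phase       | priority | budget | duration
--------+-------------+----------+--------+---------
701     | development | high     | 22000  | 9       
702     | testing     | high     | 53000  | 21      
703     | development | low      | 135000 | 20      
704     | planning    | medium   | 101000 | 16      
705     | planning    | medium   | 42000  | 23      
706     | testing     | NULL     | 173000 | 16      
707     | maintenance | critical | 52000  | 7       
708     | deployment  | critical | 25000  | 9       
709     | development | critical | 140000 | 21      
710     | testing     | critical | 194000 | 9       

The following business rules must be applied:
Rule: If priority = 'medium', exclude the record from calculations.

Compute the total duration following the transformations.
112

Step 1: Identify records where priority = 'medium'
Step 2: The excluded records sum to 39
Step 3: Original total duration = 151
Step 4: Remaining total = 151 - 39 = 112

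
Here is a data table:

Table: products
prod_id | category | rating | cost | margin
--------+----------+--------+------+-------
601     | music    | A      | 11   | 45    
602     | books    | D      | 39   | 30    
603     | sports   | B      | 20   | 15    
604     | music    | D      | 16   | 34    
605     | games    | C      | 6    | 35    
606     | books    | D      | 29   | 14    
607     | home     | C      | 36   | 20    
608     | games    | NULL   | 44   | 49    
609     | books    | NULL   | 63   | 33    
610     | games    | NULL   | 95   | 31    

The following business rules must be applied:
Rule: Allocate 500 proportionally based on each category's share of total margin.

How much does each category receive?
books: 125.82, games: 187.91, home: 32.68, music: 129.08, sports: 24.51

Step 1: Calculate total margin = 306
Step 2: Calculate each category's proportion:
  books: 77/306 = 25.16% → 125.82
  games: 115/306 = 37.58% → 187.91
  home: 20/306 = 6.54% → 32.68
  music: 79/306 = 25.82% → 129.08
  sports: 15/306 = 4.90% → 24.51
Step 3: Verify: sum of allocations ≈ 500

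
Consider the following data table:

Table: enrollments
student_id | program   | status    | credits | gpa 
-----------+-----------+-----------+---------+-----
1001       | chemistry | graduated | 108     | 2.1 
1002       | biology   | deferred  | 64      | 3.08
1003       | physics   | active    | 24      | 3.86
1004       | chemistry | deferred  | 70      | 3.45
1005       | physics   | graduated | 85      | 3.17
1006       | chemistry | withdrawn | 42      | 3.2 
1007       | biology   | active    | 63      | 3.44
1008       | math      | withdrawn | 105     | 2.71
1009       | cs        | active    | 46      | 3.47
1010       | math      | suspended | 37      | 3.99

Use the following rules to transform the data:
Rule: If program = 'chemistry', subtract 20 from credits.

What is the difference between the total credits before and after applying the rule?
60

Step 1: Original sum of credits = 644
Step 2: 3 records have program = 'chemistry'
Step 3: Each affected record changes by -20
Step 4: Total change = 3 × -20 = -60
Step 5: New sum = 644 + -60 = 584
Step 6: Difference = |584 - 644| = 60
        (Sum decreased by 60)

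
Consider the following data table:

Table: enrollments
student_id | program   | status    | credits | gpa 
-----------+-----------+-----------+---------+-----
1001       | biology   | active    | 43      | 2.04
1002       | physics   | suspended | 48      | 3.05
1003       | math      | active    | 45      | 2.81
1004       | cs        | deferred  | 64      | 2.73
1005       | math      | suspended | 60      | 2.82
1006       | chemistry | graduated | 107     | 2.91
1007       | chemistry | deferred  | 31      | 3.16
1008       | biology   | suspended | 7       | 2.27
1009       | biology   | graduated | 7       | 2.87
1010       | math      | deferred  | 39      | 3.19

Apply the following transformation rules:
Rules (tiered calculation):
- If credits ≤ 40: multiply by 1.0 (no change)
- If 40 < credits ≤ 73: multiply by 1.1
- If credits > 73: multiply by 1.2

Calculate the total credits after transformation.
498.4

Step 1: Tier 1 (credits ≤ 40): 4 records, sum = 84 × 1.0 = 84.0
Step 2: Tier 2 (40 < credits ≤ 73): 5 records, sum = 260 × 1.1 = 286.0
Step 3: Tier 3 (credits > 73): 1 records, sum = 107 × 1.2 = 128.4
Step 4: Final sum = 84.0 + 286.0 + 128.4 = 498.4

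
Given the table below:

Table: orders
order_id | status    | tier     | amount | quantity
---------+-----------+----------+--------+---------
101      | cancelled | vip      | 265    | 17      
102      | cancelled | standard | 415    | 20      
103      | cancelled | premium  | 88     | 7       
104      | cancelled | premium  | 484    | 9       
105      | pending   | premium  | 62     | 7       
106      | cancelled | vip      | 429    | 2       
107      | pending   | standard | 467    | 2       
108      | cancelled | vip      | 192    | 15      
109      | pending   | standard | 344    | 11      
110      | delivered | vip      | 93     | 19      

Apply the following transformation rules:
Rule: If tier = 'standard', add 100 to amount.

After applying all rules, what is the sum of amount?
3139

Step 1: Count records where tier = 'standard': 3
Step 2: Total bonus added: 3 × 100 = 300
Step 3: Original sum of amount: 2839
Step 4: Final sum = 2839 + 300 = 3139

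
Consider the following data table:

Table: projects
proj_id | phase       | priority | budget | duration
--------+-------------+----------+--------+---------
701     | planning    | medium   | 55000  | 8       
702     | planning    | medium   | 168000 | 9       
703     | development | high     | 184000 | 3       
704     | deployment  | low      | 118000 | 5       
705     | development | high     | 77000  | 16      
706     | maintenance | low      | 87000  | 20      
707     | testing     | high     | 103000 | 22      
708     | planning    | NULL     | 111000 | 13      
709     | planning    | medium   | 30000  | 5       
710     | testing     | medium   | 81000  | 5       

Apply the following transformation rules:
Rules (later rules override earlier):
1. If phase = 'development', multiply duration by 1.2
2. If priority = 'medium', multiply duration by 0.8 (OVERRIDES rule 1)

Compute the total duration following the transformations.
104.4

Step 1: Rule 2 takes priority for records with priority = 'medium'
  - 4 records: 27 × 0.8 = 21.6
Step 2: Rule 1 applies to remaining records with phase = 'development'
  - 2 records: 19 × 1.2 = 22.8
Step 3: Other records unchanged: 60
Step 4: Final sum = 21.6 + 22.8 + 60 = 104.4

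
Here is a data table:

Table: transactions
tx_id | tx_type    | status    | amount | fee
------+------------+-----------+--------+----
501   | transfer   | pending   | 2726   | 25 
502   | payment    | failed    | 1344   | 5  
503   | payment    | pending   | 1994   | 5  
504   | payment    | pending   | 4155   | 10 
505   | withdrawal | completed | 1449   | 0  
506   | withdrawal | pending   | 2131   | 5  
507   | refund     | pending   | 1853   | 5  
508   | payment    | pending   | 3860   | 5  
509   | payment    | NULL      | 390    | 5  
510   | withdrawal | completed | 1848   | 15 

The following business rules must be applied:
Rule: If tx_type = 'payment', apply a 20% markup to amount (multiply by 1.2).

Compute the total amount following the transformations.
24098.6

Step 1: Records with tx_type = 'payment' have total amount = 11743
Step 2: Apply multiplier: 11743 × 1.2 = 14091.6
Step 3: Other records total: 10007
Step 4: Final sum = 14091.6 + 10007 = 24098.6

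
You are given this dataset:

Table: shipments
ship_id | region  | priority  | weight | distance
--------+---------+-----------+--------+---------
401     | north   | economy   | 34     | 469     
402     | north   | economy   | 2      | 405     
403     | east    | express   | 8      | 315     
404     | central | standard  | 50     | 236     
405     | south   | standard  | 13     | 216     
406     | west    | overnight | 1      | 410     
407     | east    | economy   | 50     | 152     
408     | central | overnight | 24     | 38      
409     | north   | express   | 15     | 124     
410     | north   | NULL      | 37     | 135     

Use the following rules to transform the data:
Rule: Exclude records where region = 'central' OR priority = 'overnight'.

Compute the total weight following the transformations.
159

Step 1: Find records where region = 'central' OR priority = 'overnight'
Step 2: 3 records match, summing to 75
Step 3: Original sum: 234
Step 4: Remaining sum = 234 - 75 = 159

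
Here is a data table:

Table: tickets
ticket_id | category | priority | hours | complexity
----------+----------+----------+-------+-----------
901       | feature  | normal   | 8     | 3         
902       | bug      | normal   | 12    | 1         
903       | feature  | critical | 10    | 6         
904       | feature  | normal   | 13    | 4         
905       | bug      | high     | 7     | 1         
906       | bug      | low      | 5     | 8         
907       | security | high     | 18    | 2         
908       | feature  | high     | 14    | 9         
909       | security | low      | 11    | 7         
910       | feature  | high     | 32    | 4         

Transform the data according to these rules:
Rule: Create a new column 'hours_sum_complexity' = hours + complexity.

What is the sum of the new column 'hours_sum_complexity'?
175

Step 1: For each record, compute hours + complexity
Example calculations:
  8 + 3 = 11
  12 + 1 = 13
  10 + 6 = 16
  ...
Step 2: Sum all derived values
Step 3: Total = 175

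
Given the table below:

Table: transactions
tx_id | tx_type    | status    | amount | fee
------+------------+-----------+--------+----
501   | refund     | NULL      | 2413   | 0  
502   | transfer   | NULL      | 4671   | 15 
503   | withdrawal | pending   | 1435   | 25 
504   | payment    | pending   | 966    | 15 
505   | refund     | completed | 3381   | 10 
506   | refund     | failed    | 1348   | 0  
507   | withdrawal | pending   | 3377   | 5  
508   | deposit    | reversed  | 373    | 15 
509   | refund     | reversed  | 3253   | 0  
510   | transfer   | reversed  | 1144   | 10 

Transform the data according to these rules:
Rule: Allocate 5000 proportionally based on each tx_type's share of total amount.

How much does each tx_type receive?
deposit: 83.4, payment: 216.0, refund: 2324.36, transfer: 1300.25, withdrawal: 1075.98

Step 1: Calculate total amount = 22361
Step 2: Calculate each tx_type's proportion:
  deposit: 373/22361 = 1.67% → 83.4
  payment: 966/22361 = 4.32% → 216.0
  refund: 10395/22361 = 46.49% → 2324.36
  transfer: 5815/22361 = 26.01% → 1300.25
  withdrawal: 4812/22361 = 21.52% → 1075.98
Step 3: Verify: sum of allocations ≈ 5000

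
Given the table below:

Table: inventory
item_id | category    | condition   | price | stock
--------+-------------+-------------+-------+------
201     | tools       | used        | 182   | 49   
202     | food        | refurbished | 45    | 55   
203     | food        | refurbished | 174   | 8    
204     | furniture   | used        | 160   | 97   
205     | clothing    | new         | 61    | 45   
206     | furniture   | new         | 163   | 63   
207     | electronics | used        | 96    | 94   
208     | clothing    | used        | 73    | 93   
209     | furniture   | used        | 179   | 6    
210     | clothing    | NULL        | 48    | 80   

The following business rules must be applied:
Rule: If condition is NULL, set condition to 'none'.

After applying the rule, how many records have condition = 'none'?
1

Step 1: Count records where condition IS NULL
Step 2: Found 1 records with NULL condition
Step 3: These records will have condition set to 'none'
Step 4: Records already having condition = 'none': 0
Step 5: Answer: 1 + 0 = 1 records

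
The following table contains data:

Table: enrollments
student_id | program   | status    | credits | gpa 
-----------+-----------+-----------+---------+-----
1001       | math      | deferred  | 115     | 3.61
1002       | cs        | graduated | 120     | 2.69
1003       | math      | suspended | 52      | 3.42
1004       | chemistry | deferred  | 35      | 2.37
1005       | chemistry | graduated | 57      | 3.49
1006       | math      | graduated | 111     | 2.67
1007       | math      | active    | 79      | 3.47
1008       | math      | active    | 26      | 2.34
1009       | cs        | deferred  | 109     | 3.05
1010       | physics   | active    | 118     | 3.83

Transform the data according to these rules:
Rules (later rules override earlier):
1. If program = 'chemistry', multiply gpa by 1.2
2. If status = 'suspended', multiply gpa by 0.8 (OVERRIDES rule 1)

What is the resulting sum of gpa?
31.43

Step 1: Rule 2 takes priority for records with status = 'suspended'
  - 1 records: 3.42 × 0.8 = 2.74
Step 2: Rule 1 applies to remaining records with program = 'chemistry'
  - 2 records: 5.86 × 1.2 = 7.03
Step 3: Other records unchanged: 21.66
Step 4: Final sum = 2.74 + 7.03 + 21.66 = 31.43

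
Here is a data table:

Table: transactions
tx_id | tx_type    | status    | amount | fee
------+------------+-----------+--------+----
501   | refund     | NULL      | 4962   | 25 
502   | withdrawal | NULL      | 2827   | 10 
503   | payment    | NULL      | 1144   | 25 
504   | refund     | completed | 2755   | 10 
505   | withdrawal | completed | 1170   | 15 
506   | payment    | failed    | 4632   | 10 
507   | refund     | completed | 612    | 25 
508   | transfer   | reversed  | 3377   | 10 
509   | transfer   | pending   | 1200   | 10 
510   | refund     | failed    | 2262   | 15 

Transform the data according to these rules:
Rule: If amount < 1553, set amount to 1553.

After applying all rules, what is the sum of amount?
27027

Step 1: 4 records have amount < 1553
Step 2: These records originally summed to 4126
Step 3: After setting to minimum: 4 × 1553 = 6212
Step 4: Unaffected records sum: 20815
Step 5: Final sum = 6212 + 20815 = 27027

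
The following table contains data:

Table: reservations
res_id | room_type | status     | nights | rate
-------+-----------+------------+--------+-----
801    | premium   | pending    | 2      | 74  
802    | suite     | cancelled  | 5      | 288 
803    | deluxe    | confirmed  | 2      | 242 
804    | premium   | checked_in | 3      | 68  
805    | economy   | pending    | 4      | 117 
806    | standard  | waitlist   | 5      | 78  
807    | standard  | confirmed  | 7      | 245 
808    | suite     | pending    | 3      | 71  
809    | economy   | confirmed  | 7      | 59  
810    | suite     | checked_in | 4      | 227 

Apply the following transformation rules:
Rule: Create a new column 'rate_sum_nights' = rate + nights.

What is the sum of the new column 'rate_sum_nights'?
1511

Step 1: For each record, compute rate + nights
Example calculations:
  74 + 2 = 76
  288 + 5 = 293
  242 + 2 = 244
  ...
Step 2: Sum all derived values
Step 3: Total = 1511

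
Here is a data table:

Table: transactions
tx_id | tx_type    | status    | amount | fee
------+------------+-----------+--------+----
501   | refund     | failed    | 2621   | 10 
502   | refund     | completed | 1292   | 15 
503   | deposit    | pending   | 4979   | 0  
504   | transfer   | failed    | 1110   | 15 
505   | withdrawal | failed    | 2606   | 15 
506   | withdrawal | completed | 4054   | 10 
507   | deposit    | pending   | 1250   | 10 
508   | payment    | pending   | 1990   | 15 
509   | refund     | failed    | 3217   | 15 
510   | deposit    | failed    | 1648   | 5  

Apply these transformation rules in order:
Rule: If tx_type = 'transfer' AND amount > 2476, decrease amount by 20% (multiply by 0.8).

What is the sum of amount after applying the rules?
24767

Step 1: Find records where tx_type = 'transfer' AND amount > 2476
Step 2: 0 records match, summing to 0
Step 3: After multiplier: 0 × 0.8 = 0.0
Step 4: Unaffected records sum: 24767
Step 5: Final sum = 0.0 + 24767 = 24767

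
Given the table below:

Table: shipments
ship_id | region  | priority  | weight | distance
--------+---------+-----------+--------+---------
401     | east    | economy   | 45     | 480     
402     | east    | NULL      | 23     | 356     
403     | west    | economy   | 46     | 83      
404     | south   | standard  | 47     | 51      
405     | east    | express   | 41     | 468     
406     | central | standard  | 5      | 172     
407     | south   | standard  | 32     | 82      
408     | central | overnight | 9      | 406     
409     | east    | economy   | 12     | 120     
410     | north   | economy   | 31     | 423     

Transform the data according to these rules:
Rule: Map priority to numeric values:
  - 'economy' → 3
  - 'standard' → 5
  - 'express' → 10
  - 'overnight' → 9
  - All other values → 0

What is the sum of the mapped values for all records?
46

Step 1: Apply mapping to each record
Step 2: Count by status:
  'economy': 4 records × 3 = 12
  'standard': 3 records × 5 = 15
  'express': 1 records × 10 = 10
  'overnight': 1 records × 9 = 9
Step 3: Sum all mapped values = 46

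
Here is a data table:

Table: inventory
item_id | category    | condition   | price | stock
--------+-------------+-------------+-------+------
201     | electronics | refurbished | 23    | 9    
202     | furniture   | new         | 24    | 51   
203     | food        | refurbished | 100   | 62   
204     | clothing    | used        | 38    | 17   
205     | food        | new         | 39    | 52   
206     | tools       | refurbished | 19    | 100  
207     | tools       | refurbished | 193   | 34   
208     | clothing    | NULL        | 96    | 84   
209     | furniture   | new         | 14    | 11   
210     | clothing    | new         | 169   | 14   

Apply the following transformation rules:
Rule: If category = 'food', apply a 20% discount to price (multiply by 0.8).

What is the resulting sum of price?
687.2

Step 1: Records with category = 'food' have total price = 139
Step 2: Apply multiplier: 139 × 0.8 = 111.2
Step 3: Other records total: 576
Step 4: Final sum = 111.2 + 576 = 687.2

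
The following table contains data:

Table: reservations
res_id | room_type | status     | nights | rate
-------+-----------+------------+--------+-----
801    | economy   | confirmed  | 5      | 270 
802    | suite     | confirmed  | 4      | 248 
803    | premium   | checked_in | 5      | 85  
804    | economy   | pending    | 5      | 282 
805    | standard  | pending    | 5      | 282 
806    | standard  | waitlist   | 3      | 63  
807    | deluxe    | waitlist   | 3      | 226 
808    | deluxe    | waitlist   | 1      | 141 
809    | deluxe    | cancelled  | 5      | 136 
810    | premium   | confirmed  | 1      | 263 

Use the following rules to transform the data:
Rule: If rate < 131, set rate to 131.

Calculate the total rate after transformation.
2110

Step 1: 2 records have rate < 131
Step 2: These records originally summed to 148
Step 3: After setting to minimum: 2 × 131 = 262
Step 4: Unaffected records sum: 1848
Step 5: Final sum = 262 + 1848 = 2110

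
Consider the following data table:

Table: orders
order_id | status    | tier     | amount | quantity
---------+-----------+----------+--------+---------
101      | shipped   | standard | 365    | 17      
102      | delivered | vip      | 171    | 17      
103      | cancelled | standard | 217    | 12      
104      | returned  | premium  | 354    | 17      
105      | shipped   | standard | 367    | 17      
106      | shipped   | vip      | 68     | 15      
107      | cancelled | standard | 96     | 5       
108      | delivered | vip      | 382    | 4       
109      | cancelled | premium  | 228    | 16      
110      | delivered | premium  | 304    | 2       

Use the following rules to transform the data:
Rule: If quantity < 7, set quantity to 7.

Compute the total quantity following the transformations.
132

Step 1: 3 records have quantity < 7
Step 2: These records originally summed to 11
Step 3: After setting to minimum: 3 × 7 = 21
Step 4: Unaffected records sum: 111
Step 5: Final sum = 21 + 111 = 132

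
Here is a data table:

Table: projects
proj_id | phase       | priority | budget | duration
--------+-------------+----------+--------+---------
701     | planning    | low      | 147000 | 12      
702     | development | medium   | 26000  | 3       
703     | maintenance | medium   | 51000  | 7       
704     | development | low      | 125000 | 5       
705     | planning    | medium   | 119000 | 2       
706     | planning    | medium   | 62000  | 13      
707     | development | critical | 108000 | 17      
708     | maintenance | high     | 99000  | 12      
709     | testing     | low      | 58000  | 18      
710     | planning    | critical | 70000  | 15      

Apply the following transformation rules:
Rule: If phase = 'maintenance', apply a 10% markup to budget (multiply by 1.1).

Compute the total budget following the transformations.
880000.0

Step 1: Records with phase = 'maintenance' have total budget = 150000
Step 2: Apply multiplier: 150000 × 1.1 = 165000.0
Step 3: Other records total: 715000
Step 4: Final sum = 165000.0 + 715000 = 880000.0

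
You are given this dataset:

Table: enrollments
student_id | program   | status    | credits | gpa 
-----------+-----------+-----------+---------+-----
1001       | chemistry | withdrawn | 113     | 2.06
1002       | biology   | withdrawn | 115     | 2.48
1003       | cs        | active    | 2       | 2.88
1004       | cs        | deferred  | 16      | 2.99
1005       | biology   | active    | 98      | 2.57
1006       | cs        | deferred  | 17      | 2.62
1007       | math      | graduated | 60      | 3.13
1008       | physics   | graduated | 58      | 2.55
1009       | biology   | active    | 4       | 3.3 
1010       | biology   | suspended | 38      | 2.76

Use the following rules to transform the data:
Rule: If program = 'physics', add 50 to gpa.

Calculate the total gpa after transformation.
77.34

Step 1: Count records where program = 'physics': 1
Step 2: Total bonus added: 1 × 50 = 50
Step 3: Original sum of gpa: 27.34
Step 4: Final sum = 27.34 + 50 = 77.34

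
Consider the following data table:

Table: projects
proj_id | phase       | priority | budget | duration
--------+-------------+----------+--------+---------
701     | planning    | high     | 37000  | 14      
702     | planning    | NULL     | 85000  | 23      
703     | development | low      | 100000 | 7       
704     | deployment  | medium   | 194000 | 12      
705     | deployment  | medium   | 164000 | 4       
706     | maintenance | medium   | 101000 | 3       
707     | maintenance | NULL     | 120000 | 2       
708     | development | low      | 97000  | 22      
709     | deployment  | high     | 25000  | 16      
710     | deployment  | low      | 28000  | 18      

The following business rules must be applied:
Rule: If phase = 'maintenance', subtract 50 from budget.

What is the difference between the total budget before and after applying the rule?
100

Step 1: Original sum of budget = 951000
Step 2: 2 records have phase = 'maintenance'
Step 3: Each affected record changes by -50
Step 4: Total change = 2 × -50 = -100
Step 5: New sum = 951000 + -100 = 950900
Step 6: Difference = |950900 - 951000| = 100
        (Sum decreased by 100)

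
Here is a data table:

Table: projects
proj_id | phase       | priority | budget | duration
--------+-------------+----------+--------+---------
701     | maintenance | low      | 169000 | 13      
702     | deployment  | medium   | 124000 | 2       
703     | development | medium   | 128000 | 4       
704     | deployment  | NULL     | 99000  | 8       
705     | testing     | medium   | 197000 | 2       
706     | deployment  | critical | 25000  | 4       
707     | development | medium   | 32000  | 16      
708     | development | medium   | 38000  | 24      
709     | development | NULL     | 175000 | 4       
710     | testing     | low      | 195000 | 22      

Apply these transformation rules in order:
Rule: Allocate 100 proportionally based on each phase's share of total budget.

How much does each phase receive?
deployment: 20.98, development: 31.56, maintenance: 14.3, testing: 33.16

Step 1: Calculate total budget = 1182000
Step 2: Calculate each phase's proportion:
  deployment: 248000/1182000 = 20.98% → 20.98
  development: 373000/1182000 = 31.56% → 31.56
  maintenance: 169000/1182000 = 14.30% → 14.3
  testing: 392000/1182000 = 33.16% → 33.16
Step 3: Verify: sum of allocations ≈ 100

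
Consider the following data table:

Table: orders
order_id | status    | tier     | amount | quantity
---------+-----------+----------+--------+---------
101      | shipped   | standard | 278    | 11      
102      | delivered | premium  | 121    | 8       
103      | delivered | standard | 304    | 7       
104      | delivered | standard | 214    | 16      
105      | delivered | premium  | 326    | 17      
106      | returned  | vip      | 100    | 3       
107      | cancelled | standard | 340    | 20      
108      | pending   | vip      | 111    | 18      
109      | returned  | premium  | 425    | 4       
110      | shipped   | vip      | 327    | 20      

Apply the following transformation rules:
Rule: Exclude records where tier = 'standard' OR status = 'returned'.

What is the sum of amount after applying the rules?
885

Step 1: Find records where tier = 'standard' OR status = 'returned'
Step 2: 6 records match, summing to 1661
Step 3: Original sum: 2546
Step 4: Remaining sum = 2546 - 1661 = 885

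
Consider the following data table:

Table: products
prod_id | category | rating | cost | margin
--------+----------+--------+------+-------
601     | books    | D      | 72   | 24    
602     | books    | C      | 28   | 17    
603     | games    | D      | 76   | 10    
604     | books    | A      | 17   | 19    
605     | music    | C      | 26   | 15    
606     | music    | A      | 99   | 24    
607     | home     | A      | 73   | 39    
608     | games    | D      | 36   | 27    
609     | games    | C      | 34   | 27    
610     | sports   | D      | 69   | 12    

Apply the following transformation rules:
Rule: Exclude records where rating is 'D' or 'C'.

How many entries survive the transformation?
3

Step 1: Count records to exclude
  - 4 (D) + 3 (C) = 7 records
Step 2: Total records: 10
Step 3: Remaining = 10 - 7 = 3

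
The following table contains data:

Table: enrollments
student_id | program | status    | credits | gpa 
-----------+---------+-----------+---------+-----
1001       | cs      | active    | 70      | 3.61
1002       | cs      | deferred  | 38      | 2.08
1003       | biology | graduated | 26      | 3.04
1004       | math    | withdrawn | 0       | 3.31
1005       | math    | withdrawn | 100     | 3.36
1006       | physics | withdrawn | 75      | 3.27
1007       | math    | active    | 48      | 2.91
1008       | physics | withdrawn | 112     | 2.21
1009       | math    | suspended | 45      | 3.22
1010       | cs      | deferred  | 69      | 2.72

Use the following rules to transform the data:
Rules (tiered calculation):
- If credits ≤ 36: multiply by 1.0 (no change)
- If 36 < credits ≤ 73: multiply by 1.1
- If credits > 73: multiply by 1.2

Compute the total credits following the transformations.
667.4

Step 1: Tier 1 (credits ≤ 36): 2 records, sum = 26 × 1.0 = 26.0
Step 2: Tier 2 (36 < credits ≤ 73): 5 records, sum = 270 × 1.1 = 297.0
Step 3: Tier 3 (credits > 73): 3 records, sum = 287 × 1.2 = 344.4
Step 4: Final sum = 26.0 + 297.0 + 344.4 = 667.4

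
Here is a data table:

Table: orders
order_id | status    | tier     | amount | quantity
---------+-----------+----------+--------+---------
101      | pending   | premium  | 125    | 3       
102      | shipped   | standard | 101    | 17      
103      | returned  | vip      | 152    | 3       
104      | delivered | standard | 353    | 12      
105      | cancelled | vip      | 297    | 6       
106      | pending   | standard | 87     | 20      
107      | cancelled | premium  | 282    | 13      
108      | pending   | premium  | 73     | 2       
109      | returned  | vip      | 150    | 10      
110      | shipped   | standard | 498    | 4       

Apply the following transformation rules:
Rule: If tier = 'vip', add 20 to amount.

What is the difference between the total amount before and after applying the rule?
60

Step 1: Original sum of amount = 2118
Step 2: 3 records have tier = 'vip'
Step 3: Each affected record changes by 20
Step 4: Total change = 3 × 20 = 60
Step 5: New sum = 2118 + 60 = 2178
Step 6: Difference = |2178 - 2118| = 60
        (Sum increased by 60)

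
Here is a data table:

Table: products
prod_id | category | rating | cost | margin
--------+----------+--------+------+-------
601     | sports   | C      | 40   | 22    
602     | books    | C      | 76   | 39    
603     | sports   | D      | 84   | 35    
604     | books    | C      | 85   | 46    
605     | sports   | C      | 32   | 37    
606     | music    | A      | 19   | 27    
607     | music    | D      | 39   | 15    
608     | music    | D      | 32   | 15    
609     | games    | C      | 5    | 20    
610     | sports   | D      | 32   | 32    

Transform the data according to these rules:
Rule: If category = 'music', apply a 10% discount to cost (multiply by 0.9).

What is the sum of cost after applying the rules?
435.0

Step 1: Records with category = 'music' have total cost = 90
Step 2: Apply multiplier: 90 × 0.9 = 81.0
Step 3: Other records total: 354
Step 4: Final sum = 81.0 + 354 = 435.0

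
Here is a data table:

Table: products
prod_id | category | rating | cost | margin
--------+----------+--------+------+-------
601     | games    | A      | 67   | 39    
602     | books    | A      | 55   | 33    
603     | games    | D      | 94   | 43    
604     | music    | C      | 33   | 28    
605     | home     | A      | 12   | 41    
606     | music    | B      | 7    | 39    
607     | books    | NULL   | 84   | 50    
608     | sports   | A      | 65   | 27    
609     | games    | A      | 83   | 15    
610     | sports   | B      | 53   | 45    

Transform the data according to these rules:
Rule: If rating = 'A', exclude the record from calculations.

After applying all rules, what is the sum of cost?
271

Step 1: Identify records where rating = 'A'
Step 2: The excluded records sum to 282
Step 3: Original total cost = 553
Step 4: Remaining total = 553 - 282 = 271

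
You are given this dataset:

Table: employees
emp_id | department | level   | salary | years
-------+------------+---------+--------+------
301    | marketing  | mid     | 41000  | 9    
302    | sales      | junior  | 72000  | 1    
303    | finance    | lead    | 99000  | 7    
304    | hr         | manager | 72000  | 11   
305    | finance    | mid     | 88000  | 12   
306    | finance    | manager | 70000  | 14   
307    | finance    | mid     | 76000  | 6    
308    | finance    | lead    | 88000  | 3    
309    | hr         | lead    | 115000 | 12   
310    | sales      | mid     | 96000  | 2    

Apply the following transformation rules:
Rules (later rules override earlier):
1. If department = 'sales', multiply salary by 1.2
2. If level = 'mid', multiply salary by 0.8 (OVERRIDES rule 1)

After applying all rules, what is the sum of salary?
771200.0

Step 1: Rule 2 takes priority for records with level = 'mid'
  - 4 records: 301000 × 0.8 = 240800.0
Step 2: Rule 1 applies to remaining records with department = 'sales'
  - 1 records: 72000 × 1.2 = 86400.0
Step 3: Other records unchanged: 444000
Step 4: Final sum = 240800.0 + 86400.0 + 444000 = 771200.0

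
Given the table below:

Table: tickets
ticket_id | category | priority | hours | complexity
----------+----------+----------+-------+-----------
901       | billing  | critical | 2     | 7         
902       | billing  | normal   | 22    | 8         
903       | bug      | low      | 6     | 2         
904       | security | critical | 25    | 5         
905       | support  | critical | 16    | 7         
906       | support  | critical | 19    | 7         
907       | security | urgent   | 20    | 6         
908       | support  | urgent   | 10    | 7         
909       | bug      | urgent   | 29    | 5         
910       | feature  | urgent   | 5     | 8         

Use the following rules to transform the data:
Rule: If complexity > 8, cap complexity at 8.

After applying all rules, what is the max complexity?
8

Step 1: Original maximum complexity = 8
Step 2: Check cap of 8 against maximum
Step 3: No records exceed the cap (max 8 <= cap 8), so no capping applies
Step 4: Maximum after transformation = 8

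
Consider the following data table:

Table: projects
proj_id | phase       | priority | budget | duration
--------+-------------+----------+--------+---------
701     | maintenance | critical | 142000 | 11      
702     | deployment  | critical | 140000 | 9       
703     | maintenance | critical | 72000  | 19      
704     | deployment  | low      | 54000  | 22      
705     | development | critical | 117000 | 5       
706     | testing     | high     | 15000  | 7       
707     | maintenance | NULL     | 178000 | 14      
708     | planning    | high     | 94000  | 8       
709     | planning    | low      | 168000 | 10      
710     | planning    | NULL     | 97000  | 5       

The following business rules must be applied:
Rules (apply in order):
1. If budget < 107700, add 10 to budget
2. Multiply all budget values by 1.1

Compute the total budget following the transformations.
1184755.0

Step 1: Apply Rule 1 - Add 10 to records with budget < 107700
  - 5 records affected: 332000 + (5 × 10) = 332050
  - Unaffected records: 745000
  - Sum after Rule 1: 1077050
Step 2: Apply Rule 2 - Multiply all by 1.1
  - 1077050 × 1.1 = 1184755.0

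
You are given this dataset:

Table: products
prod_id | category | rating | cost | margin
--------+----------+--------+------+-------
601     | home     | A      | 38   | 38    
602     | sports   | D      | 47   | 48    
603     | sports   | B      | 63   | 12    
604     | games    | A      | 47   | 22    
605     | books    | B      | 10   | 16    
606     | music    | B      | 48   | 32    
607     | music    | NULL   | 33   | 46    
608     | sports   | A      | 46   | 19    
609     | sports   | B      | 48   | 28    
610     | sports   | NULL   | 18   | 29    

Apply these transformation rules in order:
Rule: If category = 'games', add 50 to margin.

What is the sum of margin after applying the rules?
340

Step 1: Count records where category = 'games': 1
Step 2: Total bonus added: 1 × 50 = 50
Step 3: Original sum of margin: 290
Step 4: Final sum = 290 + 50 = 340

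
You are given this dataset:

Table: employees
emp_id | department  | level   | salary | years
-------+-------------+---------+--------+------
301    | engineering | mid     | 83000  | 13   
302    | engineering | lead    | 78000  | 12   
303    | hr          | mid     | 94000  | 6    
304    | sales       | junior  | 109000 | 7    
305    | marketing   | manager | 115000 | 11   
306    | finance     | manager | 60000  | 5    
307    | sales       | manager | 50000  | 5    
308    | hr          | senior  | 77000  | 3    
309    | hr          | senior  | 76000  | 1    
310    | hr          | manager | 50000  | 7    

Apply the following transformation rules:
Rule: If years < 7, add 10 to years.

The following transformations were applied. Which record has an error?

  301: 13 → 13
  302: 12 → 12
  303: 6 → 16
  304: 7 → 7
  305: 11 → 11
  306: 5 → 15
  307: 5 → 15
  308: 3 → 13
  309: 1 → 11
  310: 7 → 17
Record 310 has an error. The correct transformed value should be 7, not 17.

Step 1: Check each record against the rule
Step 2: Record 310 has years = 7
Step 3: Since 7 >= 7, the bonus should not have been applied
Step 4: Correct value = 7, but claimed value = 17
Conclusion: Record 310 has the error.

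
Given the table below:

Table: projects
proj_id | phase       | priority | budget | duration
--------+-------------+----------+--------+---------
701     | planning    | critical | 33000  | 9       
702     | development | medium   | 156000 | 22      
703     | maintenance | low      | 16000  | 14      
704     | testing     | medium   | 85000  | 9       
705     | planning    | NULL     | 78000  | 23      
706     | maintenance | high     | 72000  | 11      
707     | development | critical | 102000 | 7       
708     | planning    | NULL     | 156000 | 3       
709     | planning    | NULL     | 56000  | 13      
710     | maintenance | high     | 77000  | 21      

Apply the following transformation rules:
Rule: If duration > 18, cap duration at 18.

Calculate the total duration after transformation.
120

Step 1: 3 records have duration > 18
Step 2: These records originally summed to 66
Step 3: After capping: 3 × 18 = 54
Step 4: Unaffected records sum: 66
Step 5: Final sum = 54 + 66 = 120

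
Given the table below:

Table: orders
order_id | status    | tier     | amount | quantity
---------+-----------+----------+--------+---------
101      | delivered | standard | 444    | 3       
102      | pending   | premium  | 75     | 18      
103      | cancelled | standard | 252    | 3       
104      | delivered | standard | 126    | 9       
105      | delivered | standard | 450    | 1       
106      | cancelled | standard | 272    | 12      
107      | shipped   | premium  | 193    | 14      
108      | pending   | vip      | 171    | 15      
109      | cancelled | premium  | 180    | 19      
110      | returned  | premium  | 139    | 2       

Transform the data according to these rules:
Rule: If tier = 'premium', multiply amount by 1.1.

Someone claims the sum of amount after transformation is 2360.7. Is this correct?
Yes, the result is correct.

Step 1: Calculate the correct sum after transformation
Step 2: Apply multiplier 1.1 to records where tier = 'premium'
Step 3: Correct result = 2360.7
Step 4: Claimed result = 2360.7
Step 5: 2360.7 = 2360.7 ✓
Conclusion: The claimed result is correct.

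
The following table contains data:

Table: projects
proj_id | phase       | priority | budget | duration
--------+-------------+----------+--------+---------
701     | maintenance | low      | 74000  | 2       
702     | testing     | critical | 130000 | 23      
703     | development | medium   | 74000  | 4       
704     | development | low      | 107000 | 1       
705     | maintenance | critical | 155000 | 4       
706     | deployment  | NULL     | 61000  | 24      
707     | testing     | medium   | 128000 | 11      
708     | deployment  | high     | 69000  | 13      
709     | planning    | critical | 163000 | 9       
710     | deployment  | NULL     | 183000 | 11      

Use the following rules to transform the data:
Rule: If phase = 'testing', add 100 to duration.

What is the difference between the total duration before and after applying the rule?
200

Step 1: Original sum of duration = 102
Step 2: 2 records have phase = 'testing'
Step 3: Each affected record changes by 100
Step 4: Total change = 2 × 100 = 200
Step 5: New sum = 102 + 200 = 302
Step 6: Difference = |302 - 102| = 200
        (Sum increased by 200)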